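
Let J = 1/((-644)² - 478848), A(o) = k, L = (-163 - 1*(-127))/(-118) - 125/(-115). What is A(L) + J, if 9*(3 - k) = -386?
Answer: 26478247/577008 ≈ 45.889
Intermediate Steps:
k = 413/9 (k = 3 - ⅑*(-386) = 3 + 386/9 = 413/9 ≈ 45.889)
L = 1889/1357 (L = (-163 + 127)*(-1/118) - 125*(-1/115) = -36*(-1/118) + 25/23 = 18/59 + 25/23 = 1889/1357 ≈ 1.3920)
A(o) = 413/9
J = -1/64112 (J = 1/(414736 - 478848) = 1/(-64112) = -1/64112 ≈ -1.5598e-5)
A(L) + J = 413/9 - 1/64112 = 26478247/577008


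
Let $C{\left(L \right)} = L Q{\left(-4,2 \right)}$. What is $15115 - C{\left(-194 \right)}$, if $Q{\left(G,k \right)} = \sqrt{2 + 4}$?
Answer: $15115 + 194 \sqrt{6} \approx 15590.0$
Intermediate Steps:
$Q{\left(G,k \right)} = \sqrt{6}$
$C{\left(L \right)} = L \sqrt{6}$
$15115 - C{\left(-194 \right)} = 15115 - - 194 \sqrt{6} = 15115 + 194 \sqrt{6}$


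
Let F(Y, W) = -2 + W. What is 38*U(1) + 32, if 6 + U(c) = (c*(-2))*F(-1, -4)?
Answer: 260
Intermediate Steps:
U(c) = -6 + 12*c (U(c) = -6 + (c*(-2))*(-2 - 4) = -6 - 2*c*(-6) = -6 + 12*c)
38*U(1) + 32 = 38*(-6 + 12*1) + 32 = 38*(-6 + 12) + 32 = 38*6 + 32 = 228 + 32 = 260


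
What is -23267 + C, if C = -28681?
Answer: -51948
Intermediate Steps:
-23267 + C = -23267 - 28681 = -51948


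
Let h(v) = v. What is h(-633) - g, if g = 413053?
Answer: -413686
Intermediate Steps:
h(-633) - g = -633 - 1*413053 = -633 - 413053 = -413686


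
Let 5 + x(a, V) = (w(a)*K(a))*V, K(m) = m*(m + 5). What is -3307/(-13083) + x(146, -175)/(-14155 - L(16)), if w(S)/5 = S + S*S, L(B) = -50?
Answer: 11904303621730/405573 ≈ 2.9352e+7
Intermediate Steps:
K(m) = m*(5 + m)
w(S) = 5*S + 5*S**2 (w(S) = 5*(S + S*S) = 5*(S + S**2) = 5*S + 5*S**2)
x(a, V) = -5 + 5*V*a**2*(1 + a)*(5 + a) (x(a, V) = -5 + ((5*a*(1 + a))*(a*(5 + a)))*V = -5 + (5*a**2*(1 + a)*(5 + a))*V = -5 + 5*V*a**2*(1 + a)*(5 + a))
-3307/(-13083) + x(146, -175)/(-14155 - L(16)) = -3307/(-13083) + (-5 + 5*(-175)*146**2*(1 + 146)*(5 + 146))/(-14155 - 1*(-50)) = -3307*(-1/13083) + (-5 + 5*(-175)*21316*147*151)/(-14155 + 50) = 3307/13083 + (-5 - 414007345500)/(-14105) = 3307/13083 - 414007345505*(-1/14105) = 3307/13083 + 6369343777/217 = 11904303621730/405573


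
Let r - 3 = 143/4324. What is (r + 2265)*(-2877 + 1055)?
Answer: -8934154225/2162 ≈ -4.1324e+6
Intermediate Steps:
r = 13115/4324 (r = 3 + 143/4324 = 13115/4324 ≈ 3.0331)
(r + 2265)*(-2877 + 1055) = (13115/4324 + 2265)*(-2877 + 1055) = (9806975/4324)*(-1822) = -8934154225/2162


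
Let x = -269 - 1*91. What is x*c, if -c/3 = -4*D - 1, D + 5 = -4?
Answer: 37800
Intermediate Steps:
D = -9 (D = -5 - 4 = -9)
x = -360 (x = -269 - 91 = -360)
c = -105 (c = -3*(-4*(-9) - 1) = -3*(36 - 1) = -3*35 = -105)
x*c = -360*(-105) = 37800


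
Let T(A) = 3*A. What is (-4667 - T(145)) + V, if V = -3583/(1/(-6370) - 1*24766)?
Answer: -804865742232/157759421 ≈ -5101.9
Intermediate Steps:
V = 22823710/157759421 (V = -3583/(-1/6370 - 24766) = -3583/(-157759421/6370) = -3583*(-6370/157759421) = 22823710/157759421 ≈ 0.14467)
(-4667 - T(145)) + V = (-4667 - 3*145) + 22823710/157759421 = (-4667 - 1*435) + 22823710/157759421 = (-4667 - 435) + 22823710/157759421 = -5102 + 22823710/157759421 = -804865742232/157759421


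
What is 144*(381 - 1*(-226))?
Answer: 87408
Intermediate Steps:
144*(381 - 1*(-226)) = 144*(381 + 226) = 144*607 = 87408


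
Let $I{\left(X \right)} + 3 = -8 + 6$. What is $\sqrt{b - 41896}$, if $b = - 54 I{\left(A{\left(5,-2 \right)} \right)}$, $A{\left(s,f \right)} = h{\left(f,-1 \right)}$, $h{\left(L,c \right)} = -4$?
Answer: $i \sqrt{41626} \approx 204.02 i$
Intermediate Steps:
$A{\left(s,f \right)} = -4$
$I{\left(X \right)} = -5$ ($I{\left(X \right)} = -3 + \left(-8 + 6\right) = -3 - 2 = -5$)
$b = 270$ ($b = \left(-54\right) \left(-5\right) = 270$)
$\sqrt{b - 41896} = \sqrt{270 - 41896} = \sqrt{-41626} = i \sqrt{41626}$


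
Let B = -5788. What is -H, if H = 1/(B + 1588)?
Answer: 1/4200 ≈ 0.00023810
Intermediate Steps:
H = -1/4200 (H = 1/(-5788 + 1588) = 1/(-4200) = -1/4200 ≈ -0.00023810)
-H = -1*(-1/4200) = 1/4200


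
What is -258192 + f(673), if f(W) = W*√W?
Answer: -258192 + 673*√673 ≈ -2.4073e+5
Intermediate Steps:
f(W) = W^(3/2)
-258192 + f(673) = -258192 + 673^(3/2) = -258192 + 673*√673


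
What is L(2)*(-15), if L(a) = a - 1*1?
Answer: -15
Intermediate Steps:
L(a) = -1 + a (L(a) = a - 1 = -1 + a)
L(2)*(-15) = (-1 + 2)*(-15) = 1*(-15) = -15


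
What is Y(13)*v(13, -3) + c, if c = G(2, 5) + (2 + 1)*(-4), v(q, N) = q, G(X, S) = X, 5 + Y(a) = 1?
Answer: -62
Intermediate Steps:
Y(a) = -4 (Y(a) = -5 + 1 = -4)
c = -10 (c = 2 + (2 + 1)*(-4) = 2 + 3*(-4) = 2 - 12 = -10)
Y(13)*v(13, -3) + c = -4*13 - 10 = -52 - 10 = -62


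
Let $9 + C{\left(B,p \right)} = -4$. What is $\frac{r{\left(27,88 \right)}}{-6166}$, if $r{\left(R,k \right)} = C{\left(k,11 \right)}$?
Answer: $\frac{13}{6166} \approx 0.0021083$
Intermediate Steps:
$C{\left(B,p \right)} = -13$ ($C{\left(B,p \right)} = -9 - 4 = -13$)
$r{\left(R,k \right)} = -13$
$\frac{r{\left(27,88 \right)}}{-6166} = - \frac{13}{-6166} = \left(-13\right) \left(- \frac{1}{6166}\right) = \frac{13}{6166}$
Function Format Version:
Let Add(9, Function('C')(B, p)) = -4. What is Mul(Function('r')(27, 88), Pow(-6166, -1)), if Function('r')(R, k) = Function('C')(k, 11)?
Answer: Rational(13, 6166) ≈ 0.0021083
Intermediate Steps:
Function('C')(B, p) = -13 (Function('C')(B, p) = Add(-9, -4) = -13)
Function('r')(R, k) = -13
Mul(Function('r')(27, 88), Pow(-6166, -1)) = Mul(-13, Pow(-6166, -1)) = Mul(-13, Rational(-1, 6166)) = Rational(13, 6166)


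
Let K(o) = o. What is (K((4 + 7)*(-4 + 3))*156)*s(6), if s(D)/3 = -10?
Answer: 51480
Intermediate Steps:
s(D) = -30 (s(D) = 3*(-10) = -30)
(K((4 + 7)*(-4 + 3))*156)*s(6) = (((4 + 7)*(-4 + 3))*156)*(-30) = ((11*(-1))*156)*(-30) = -11*156*(-30) = -1716*(-30) = 51480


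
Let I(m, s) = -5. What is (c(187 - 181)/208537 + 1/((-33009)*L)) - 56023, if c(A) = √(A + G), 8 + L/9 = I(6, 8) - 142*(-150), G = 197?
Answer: -354287392986682/6323963247 + √203/208537 ≈ -56023.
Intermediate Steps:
L = 191583 (L = -72 + 9*(-5 - 142*(-150)) = -72 + 9*(-5 + 21300) = -72 + 9*21295 = -72 + 191655 = 191583)
c(A) = √(197 + A) (c(A) = √(A + 197) = √(197 + A))
(c(187 - 181)/208537 + 1/((-33009)*L)) - 56023 = (√(197 + (187 - 181))/208537 + 1/(-33009*191583)) - 56023 = (√(197 + 6)*(1/208537) - 1/33009*1/191583) - 56023 = (√203*(1/208537) - 1/6323963247) - 56023 = (√203/208537 - 1/6323963247) - 56023 = (-1/6323963247 + √203/208537) - 56023 = -354287392986682/6323963247 + √203/208537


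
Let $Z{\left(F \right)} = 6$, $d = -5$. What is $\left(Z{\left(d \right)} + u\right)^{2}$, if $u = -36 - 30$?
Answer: $3600$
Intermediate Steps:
$u = -66$ ($u = -36 - 30 = -66$)
$\left(Z{\left(d \right)} + u\right)^{2} = \left(6 - 66\right)^{2} = \left(-60\right)^{2} = 3600$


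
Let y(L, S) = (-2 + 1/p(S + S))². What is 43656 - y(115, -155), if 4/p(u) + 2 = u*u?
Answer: -2308147401/4 ≈ -5.7704e+8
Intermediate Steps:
p(u) = 4/(-2 + u²) (p(u) = 4/(-2 + u*u) = 4/(-2 + u²))
y(L, S) = (-5/2 + S²)² (y(L, S) = (-2 + 1/(4/(-2 + (S + S)²)))² = (-2 + 1/(4/(-2 + (2*S)²)))² = (-2 + 1/(4/(-2 + 4*S²)))² = (-2 + 1*(-½ + S²))² = (-2 + (-½ + S²))² = (-5/2 + S²)²)
43656 - y(115, -155) = 43656 - (-5 + 2*(-155)²)²/4 = 43656 - (-5 + 2*24025)²/4 = 43656 - (-5 + 48050)²/4 = 43656 - 48045²/4 = 43656 - 2308322025/4 = -2308147401/4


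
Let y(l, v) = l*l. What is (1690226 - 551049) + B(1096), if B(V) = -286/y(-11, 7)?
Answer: 12530921/11 ≈ 1.1392e+6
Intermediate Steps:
y(l, v) = l²
B(V) = -26/11 (B(V) = -286/((-11)²) = -286/121 = -286*1/121 = -26/11)
(1690226 - 551049) + B(1096) = (1690226 - 551049) - 26/11 = 1139177 - 26/11 = 12530921/11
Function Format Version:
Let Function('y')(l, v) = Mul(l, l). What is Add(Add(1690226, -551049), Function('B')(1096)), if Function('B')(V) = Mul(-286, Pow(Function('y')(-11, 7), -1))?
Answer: Rational(12530921, 11) ≈ 1.1392e+6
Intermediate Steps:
Function('y')(l, v) = Pow(l, 2)
Function('B')(V) = Rational(-26, 11) (Function('B')(V) = Mul(-286, Pow(Pow(-11, 2), -1)) = Mul(-286, Pow(121, -1)) = Mul(-286, Rational(1, 121)) = Rational(-26, 11))
Add(Add(1690226, -551049), Function('B')(1096)) = Add(Add(1690226, -551049), Rational(-26, 11)) = Add(1139177, Rational(-26, 11)) = Rational(12530921, 11)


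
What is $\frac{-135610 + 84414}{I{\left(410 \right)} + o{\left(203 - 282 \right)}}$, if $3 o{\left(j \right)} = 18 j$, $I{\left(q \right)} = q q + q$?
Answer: $- \frac{12799}{42009} \approx -0.30467$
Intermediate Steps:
$I{\left(q \right)} = q + q^{2}$ ($I{\left(q \right)} = q^{2} + q = q + q^{2}$)
$o{\left(j \right)} = 6 j$ ($o{\left(j \right)} = \frac{18 j}{3} = 6 j$)
$\frac{-135610 + 84414}{I{\left(410 \right)} + o{\left(203 - 282 \right)}} = \frac{-135610 + 84414}{410 \left(1 + 410\right) + 6 \left(203 - 282\right)} = - \frac{51196}{410 \cdot 411 + 6 \left(203 - 282\right)} = - \frac{51196}{168510 + 6 \left(-79\right)} = - \frac{51196}{168510 - 474} = - \frac{51196}{168036} = \left(-51196\right) \frac{1}{168036} = - \frac{12799}{42009}$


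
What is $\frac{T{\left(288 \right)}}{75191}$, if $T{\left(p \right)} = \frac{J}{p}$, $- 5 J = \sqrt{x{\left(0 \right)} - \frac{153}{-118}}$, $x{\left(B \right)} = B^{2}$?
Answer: $- \frac{\sqrt{2006}}{4258818240} \approx -1.0517 \cdot 10^{-8}$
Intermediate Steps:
$J = - \frac{3 \sqrt{2006}}{590}$ ($J = - \frac{\sqrt{0^{2} - \frac{153}{-118}}}{5} = - \frac{\sqrt{0 - - \frac{153}{118}}}{5} = - \frac{\sqrt{0 + \frac{153}{118}}}{5} = - \frac{\sqrt{\frac{153}{118}}}{5} = - \frac{\frac{3}{118} \sqrt{2006}}{5} = - \frac{3 \sqrt{2006}}{590} \approx -0.22774$)
$T{\left(p \right)} = - \frac{3 \sqrt{2006}}{590 p}$ ($T{\left(p \right)} = \frac{\left(- \frac{3}{590}\right) \sqrt{2006}}{p} = - \frac{3 \sqrt{2006}}{590 p}$)
$\frac{T{\left(288 \right)}}{75191} = \frac{\left(- \frac{3}{590}\right) \sqrt{2006} \cdot \frac{1}{288}}{75191} = \left(- \frac{3}{590}\right) \sqrt{2006} \cdot \frac{1}{288} \cdot \frac{1}{75191} = - \frac{\sqrt{2006}}{56640} \cdot \frac{1}{75191} = - \frac{\sqrt{2006}}{4258818240}$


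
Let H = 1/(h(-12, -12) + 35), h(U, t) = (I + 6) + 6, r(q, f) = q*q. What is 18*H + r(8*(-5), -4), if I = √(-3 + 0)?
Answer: 1770023/1106 - 9*I*√3/1106 ≈ 1600.4 - 0.014094*I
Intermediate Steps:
r(q, f) = q²
I = I*√3 (I = √(-3) = I*√3 ≈ 1.732*I)
h(U, t) = 12 + I*√3 (h(U, t) = (I*√3 + 6) + 6 = (6 + I*√3) + 6 = 12 + I*√3)
H = 1/(47 + I*√3) (H = 1/((12 + I*√3) + 35) = 1/(47 + I*√3) ≈ 0.021248 - 0.00078302*I)
18*H + r(8*(-5), -4) = 18*(47/2212 - I*√3/2212) + (8*(-5))² = (423/1106 - 9*I*√3/1106) + (-40)² = (423/1106 - 9*I*√3/1106) + 1600 = 1770023/1106 - 9*I*√3/1106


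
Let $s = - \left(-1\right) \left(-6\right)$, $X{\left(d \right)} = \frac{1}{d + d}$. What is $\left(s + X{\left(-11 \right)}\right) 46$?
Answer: $- \frac{3059}{11} \approx -278.09$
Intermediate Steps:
$X{\left(d \right)} = \frac{1}{2 d}$
$s = -6$ ($s = \left(-1\right) 6 = -6$)
$\left(s + X{\left(-11 \right)}\right) 46 = \left(-6 + \frac{1}{2 \left(-11\right)}\right) 46 = \left(-6 + \frac{1}{2} \left(- \frac{1}{11}\right)\right) 46 = \left(-6 - \frac{1}{22}\right) 46 = \left(- \frac{133}{22}\right) 46 = - \frac{3059}{11}$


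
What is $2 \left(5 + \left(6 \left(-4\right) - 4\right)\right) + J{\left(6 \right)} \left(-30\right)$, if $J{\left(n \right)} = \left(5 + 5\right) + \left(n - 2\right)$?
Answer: $-466$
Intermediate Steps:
$J{\left(n \right)} = 8 + n$ ($J{\left(n \right)} = 10 + \left(-2 + n\right) = 8 + n$)
$2 \left(5 + \left(6 \left(-4\right) - 4\right)\right) + J{\left(6 \right)} \left(-30\right) = 2 \left(5 + \left(6 \left(-4\right) - 4\right)\right) + \left(8 + 6\right) \left(-30\right) = 2 \left(5 - 28\right) + 14 \left(-30\right) = 2 \left(5 - 28\right) - 420 = 2 \left(-23\right) - 420 = -46 - 420 = -466$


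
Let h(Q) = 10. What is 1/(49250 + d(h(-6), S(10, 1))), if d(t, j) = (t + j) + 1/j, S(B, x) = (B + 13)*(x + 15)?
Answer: 368/18263105 ≈ 2.0150e-5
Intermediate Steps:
S(B, x) = (13 + B)*(15 + x)
d(t, j) = j + t + 1/j (d(t, j) = (j + t) + 1/j = j + t + 1/j)
1/(49250 + d(h(-6), S(10, 1))) = 1/(49250 + ((195 + 13*1 + 15*10 + 10*1) + 10 + 1/(195 + 13*1 + 15*10 + 10*1))) = 1/(49250 + ((195 + 13 + 150 + 10) + 10 + 1/(195 + 13 + 150 + 10))) = 1/(49250 + (368 + 10 + 1/368)) = 1/(49250 + 139105/368) = 1/(18263105/368) = 368/18263105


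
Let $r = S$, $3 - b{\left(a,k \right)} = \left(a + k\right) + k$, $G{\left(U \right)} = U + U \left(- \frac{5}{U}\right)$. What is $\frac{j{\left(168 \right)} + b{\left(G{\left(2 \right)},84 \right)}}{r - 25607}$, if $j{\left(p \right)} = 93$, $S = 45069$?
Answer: $- \frac{69}{19462} \approx -0.0035454$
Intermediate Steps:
$G{\left(U \right)} = -5 + U$ ($G{\left(U \right)} = U - 5 = -5 + U$)
$b{\left(a,k \right)} = 3 - a - 2 k$ ($b{\left(a,k \right)} = 3 - \left(\left(a + k\right) + k\right) = 3 - \left(a + 2 k\right) = 3 - a - 2 k$)
$r = 45069$
$\frac{j{\left(168 \right)} + b{\left(G{\left(2 \right)},84 \right)}}{r - 25607} = \frac{93 - 162}{45069 - 25607} = \frac{93 - 162}{19462} = \left(93 + \left(3 + 3 - 168\right)\right) \frac{1}{19462} = \left(93 - 162\right) \frac{1}{19462} = \left(-69\right) \frac{1}{19462} = - \frac{69}{19462}$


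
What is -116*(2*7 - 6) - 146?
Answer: -1074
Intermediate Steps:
-116*(2*7 - 6) - 146 = -116*(14 - 6) - 146 = -116*8 - 146 = -928 - 146 = -1074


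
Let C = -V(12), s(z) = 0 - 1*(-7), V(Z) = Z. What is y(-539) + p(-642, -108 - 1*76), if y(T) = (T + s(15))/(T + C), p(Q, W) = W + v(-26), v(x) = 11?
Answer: -4989/29 ≈ -172.03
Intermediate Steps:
s(z) = 7 (s(z) = 0 + 7 = 7)
C = -12 (C = -1*12 = -12)
p(Q, W) = 11 + W (p(Q, W) = W + 11 = 11 + W)
y(T) = (7 + T)/(-12 + T) (y(T) = (T + 7)/(T - 12) = (7 + T)/(-12 + T))
y(-539) + p(-642, -108 - 1*76) = (7 - 539)/(-12 - 539) + (11 + (-108 - 1*76)) = -532/(-551) + (11 + (-108 - 76)) = -1/551*(-532) + (11 - 184) = 28/29 - 173 = -4989/29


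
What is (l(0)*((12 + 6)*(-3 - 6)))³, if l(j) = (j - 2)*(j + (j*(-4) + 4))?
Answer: 2176782336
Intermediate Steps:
l(j) = (-2 + j)*(4 - 3*j) (l(j) = (-2 + j)*(j + (-4*j + 4)) = (-2 + j)*(j + (4 - 4*j)) = (-2 + j)*(4 - 3*j))
(l(0)*((12 + 6)*(-3 - 6)))³ = ((-8 - 3*0² + 10*0)*((12 + 6)*(-3 - 6)))³ = ((-8 - 3*0 + 0)*(18*(-9)))³ = ((-8 + 0 + 0)*(-162))³ = (-8*(-162))³ = 1296³ = 2176782336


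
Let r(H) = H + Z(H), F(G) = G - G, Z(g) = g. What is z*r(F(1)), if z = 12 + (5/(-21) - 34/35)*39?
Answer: 0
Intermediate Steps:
F(G) = 0
r(H) = 2*H (r(H) = H + H = 2*H)
z = -1231/35 (z = 12 + (5*(-1/21) - 34*1/35)*39 = 12 + (-5/21 - 34/35)*39 = 12 - 127/105*39 = 12 - 1651/35 = -1231/35 ≈ -35.171)
z*r(F(1)) = -2462*0/35 = -1231/35*0 = 0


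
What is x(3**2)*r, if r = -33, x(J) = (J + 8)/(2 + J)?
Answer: -51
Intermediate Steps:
x(J) = (8 + J)/(2 + J)
x(3**2)*r = ((8 + 3**2)/(2 + 3**2))*(-33) = ((8 + 9)/(2 + 9))*(-33) = (17/11)*(-33) = -51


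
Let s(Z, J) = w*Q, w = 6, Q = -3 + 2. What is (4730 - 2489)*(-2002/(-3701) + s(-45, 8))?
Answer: -45277164/3701 ≈ -12234.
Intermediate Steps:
Q = -1
s(Z, J) = -6 (s(Z, J) = 6*(-1) = -6)
(4730 - 2489)*(-2002/(-3701) + s(-45, 8)) = (4730 - 2489)*(-2002/(-3701) - 6) = 2241*(-2002*(-1/3701) - 6) = 2241*(2002/3701 - 6) = 2241*(-20204/3701) = -45277164/3701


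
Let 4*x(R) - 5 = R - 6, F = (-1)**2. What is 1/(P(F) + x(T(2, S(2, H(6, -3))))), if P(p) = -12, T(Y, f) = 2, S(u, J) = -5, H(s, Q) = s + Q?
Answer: -4/47 ≈ -0.085106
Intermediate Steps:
H(s, Q) = Q + s
F = 1
x(R) = -1/4 + R/4 (x(R) = 5/4 + (R - 6)/4 = 5/4 + (-6 + R)/4 = 5/4 + (-3/2 + R/4) = -1/4 + R/4)
1/(P(F) + x(T(2, S(2, H(6, -3))))) = 1/(-12 + (-1/4 + (1/4)*2)) = 1/(-12 + (-1/4 + 1/2)) = 1/(-12 + 1/4) = 1/(-47/4) = -4/47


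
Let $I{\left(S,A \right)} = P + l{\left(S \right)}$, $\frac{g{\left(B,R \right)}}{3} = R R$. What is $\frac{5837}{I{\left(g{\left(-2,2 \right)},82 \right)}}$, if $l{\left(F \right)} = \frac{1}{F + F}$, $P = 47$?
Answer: $\frac{140088}{1129} \approx 124.08$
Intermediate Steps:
$l{\left(F \right)} = \frac{1}{2 F}$
$g{\left(B,R \right)} = 3 R^{2}$ ($g{\left(B,R \right)} = 3 R R = 3 R^{2}$)
$I{\left(S,A \right)} = 47 + \frac{1}{2 S}$
$\frac{5837}{I{\left(g{\left(-2,2 \right)},82 \right)}} = \frac{5837}{47 + \frac{1}{2 \cdot 3 \cdot 2^{2}}} = \frac{5837}{47 + \frac{1}{2 \cdot 3 \cdot 4}} = \frac{5837}{47 + \frac{1}{2 \cdot 12}} = \frac{5837}{47 + \frac{1}{2} \cdot \frac{1}{12}} = \frac{5837}{47 + \frac{1}{24}} = \frac{5837}{\frac{1129}{24}} = 5837 \cdot \frac{24}{1129} = \frac{140088}{1129}$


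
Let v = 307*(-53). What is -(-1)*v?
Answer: -16271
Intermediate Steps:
v = -16271
-(-1)*v = -(-1)*(-16271) = -1*16271 = -16271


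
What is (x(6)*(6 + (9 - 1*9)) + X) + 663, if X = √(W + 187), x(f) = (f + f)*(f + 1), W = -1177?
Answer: 1167 + 3*I*√110 ≈ 1167.0 + 31.464*I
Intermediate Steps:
x(f) = 2*f*(1 + f) (x(f) = (2*f)*(1 + f) = 2*f*(1 + f))
X = 3*I*√110 (X = √(-1177 + 187) = √(-990) = 3*I*√110 ≈ 31.464*I)
(x(6)*(6 + (9 - 1*9)) + X) + 663 = ((2*6*(1 + 6))*(6 + (9 - 1*9)) + 3*I*√110) + 663 = ((2*6*7)*(6 + (9 - 9)) + 3*I*√110) + 663 = (84*(6 + 0) + 3*I*√110) + 663 = (84*6 + 3*I*√110) + 663 = (504 + 3*I*√110) + 663 = 1167 + 3*I*√110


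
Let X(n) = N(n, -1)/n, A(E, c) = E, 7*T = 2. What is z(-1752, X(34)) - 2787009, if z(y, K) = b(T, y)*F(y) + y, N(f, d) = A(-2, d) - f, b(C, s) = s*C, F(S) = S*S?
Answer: -10775063343/7 ≈ -1.5393e+9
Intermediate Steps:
T = 2/7 (T = (⅐)*2 = 2/7 ≈ 0.28571)
F(S) = S²
b(C, s) = C*s
N(f, d) = -2 - f
X(n) = (-2 - n)/n
z(y, K) = y + 2*y³/7 (z(y, K) = (2*y/7)*y² + y = 2*y³/7 + y = y + 2*y³/7)
z(-1752, X(34)) - 2787009 = (-1752 + (2/7)*(-1752)³) - 2787009 = (-1752 + (2/7)*(-5377771008)) - 2787009 = (-1752 - 10755542016/7) - 2787009 = -10755554280/7 - 2787009 = -10775063343/7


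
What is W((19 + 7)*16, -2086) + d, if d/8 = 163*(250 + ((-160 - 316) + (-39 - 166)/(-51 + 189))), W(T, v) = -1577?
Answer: -20577049/69 ≈ -2.9822e+5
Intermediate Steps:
d = -20468236/69 (d = 8*(163*(250 + ((-160 - 316) + (-39 - 166)/(-51 + 189)))) = 8*(163*(250 + (-476 - 205/138))) = 8*(163*(250 - 65893/138)) = 8*(163*(-31393/138)) = 8*(-5117059/138) = -20468236/69 ≈ -2.9664e+5)
W((19 + 7)*16, -2086) + d = -1577 - 20468236/69 = -20577049/69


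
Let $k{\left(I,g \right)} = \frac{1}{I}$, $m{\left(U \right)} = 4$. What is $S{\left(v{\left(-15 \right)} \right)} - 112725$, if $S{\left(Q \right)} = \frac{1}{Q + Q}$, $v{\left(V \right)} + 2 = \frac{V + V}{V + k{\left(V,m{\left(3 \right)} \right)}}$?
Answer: $- \frac{225563}{2} \approx -1.1278 \cdot 10^{5}$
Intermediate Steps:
$v{\left(V \right)} = -2 + \frac{2 V}{V + \frac{1}{V}}$ ($v{\left(V \right)} = -2 + \frac{V + V}{V + \frac{1}{V}} = -2 + \frac{2 V}{V + \frac{1}{V}}$)
$S{\left(Q \right)} = \frac{1}{2 Q}$
$S{\left(v{\left(-15 \right)} \right)} - 112725 = \frac{1}{2 \left(- \frac{2}{1 + \left(-15\right)^{2}}\right)} - 112725 = \frac{1}{2 \left(- \frac{2}{1 + 225}\right)} - 112725 = \frac{1}{2 \left(- \frac{2}{226}\right)} - 112725 = \frac{1}{2 \left(\left(-2\right) \frac{1}{226}\right)} - 112725 = \frac{1}{2 \left(- \frac{1}{113}\right)} - 112725 = \frac{1}{2} \left(-113\right) - 112725 = - \frac{113}{2} - 112725 = - \frac{225563}{2}$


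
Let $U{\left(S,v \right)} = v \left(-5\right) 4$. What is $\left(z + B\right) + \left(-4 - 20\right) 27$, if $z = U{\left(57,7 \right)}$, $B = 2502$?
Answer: $1714$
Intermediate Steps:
$U{\left(S,v \right)} = - 20 v$ ($U{\left(S,v \right)} = - 5 v 4 = - 20 v$)
$z = -140$ ($z = \left(-20\right) 7 = -140$)
$\left(z + B\right) + \left(-4 - 20\right) 27 = \left(-140 + 2502\right) + \left(-4 - 20\right) 27 = 2362 - 648 = 1714$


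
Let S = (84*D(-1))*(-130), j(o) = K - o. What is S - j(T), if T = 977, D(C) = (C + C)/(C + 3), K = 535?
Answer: 11362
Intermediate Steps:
D(C) = 2*C/(3 + C) (D(C) = (2*C)/(3 + C) = 2*C/(3 + C))
j(o) = 535 - o
S = 10920 (S = (84*(2*(-1)/(3 - 1)))*(-130) = (84*(2*(-1)/2))*(-130) = (84*(2*(-1)*(1/2)))*(-130) = (84*(-1))*(-130) = -84*(-130) = 10920)
S - j(T) = 10920 - (535 - 1*977) = 10920 - (535 - 977) = 10920 - 1*(-442) = 10920 + 442 = 11362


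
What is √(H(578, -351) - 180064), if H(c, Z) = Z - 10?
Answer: 5*I*√7217 ≈ 424.76*I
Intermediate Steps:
H(c, Z) = -10 + Z
√(H(578, -351) - 180064) = √((-10 - 351) - 180064) = √(-361 - 180064) = √(-180425) = 5*I*√7217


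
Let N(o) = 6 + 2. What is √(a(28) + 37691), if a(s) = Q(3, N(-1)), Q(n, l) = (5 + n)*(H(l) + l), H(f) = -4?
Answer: √37723 ≈ 194.22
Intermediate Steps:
N(o) = 8
Q(n, l) = (-4 + l)*(5 + n) (Q(n, l) = (5 + n)*(-4 + l) = (-4 + l)*(5 + n))
a(s) = 32 (a(s) = -20 - 4*3 + 5*8 + 8*3 = -20 - 12 + 40 + 24 = 32)
√(a(28) + 37691) = √(32 + 37691) = √37723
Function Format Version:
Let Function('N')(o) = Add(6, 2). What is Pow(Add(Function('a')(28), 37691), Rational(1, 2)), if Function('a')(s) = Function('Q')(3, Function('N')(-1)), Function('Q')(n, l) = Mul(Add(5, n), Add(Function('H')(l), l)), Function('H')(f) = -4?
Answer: Pow(37723, Rational(1, 2)) ≈ 194.22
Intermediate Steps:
Function('N')(o) = 8
Function('Q')(n, l) = Mul(Add(-4, l), Add(5, n)) (Function('Q')(n, l) = Mul(Add(5, n), Add(-4, l)) = Mul(Add(-4, l), Add(5, n)))
Function('a')(s) = 32 (Function('a')(s) = Add(-20, Mul(-4, 3), Mul(5, 8), Mul(8, 3)) = Add(-20, -12, 40, 24) = 32)
Pow(Add(Function('a')(28), 37691), Rational(1, 2)) = Pow(Add(32, 37691), Rational(1, 2)) = Pow(37723, Rational(1, 2))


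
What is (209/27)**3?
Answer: 9129329/19683 ≈ 463.82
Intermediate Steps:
(209/27)**3 = 9129329/19683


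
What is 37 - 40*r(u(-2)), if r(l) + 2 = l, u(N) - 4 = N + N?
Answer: 117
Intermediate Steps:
u(N) = 4 + 2*N (u(N) = 4 + (N + N) = 4 + 2*N)
r(l) = -2 + l
37 - 40*r(u(-2)) = 37 - 40*(-2 + (4 + 2*(-2))) = 37 - 40*(-2 + (4 - 4)) = 37 - 40*(-2 + 0) = 37 - 40*(-2) = 37 + 80 = 117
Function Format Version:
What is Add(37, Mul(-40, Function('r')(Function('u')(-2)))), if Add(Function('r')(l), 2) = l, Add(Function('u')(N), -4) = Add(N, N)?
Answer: 117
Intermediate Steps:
Function('u')(N) = Add(4, Mul(2, N)) (Function('u')(N) = Add(4, Add(N, N)) = Add(4, Mul(2, N)))
Function('r')(l) = Add(-2, l)
Add(37, Mul(-40, Function('r')(Function('u')(-2)))) = Add(37, Mul(-40, Add(-2, Add(4, Mul(2, -2))))) = Add(37, Mul(-40, Add(-2, Add(4, -4)))) = Add(37, Mul(-40, Add(-2, 0))) = Add(37, Mul(-40, -2)) = Add(37, 80) = 117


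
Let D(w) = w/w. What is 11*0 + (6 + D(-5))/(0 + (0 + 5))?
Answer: 7/5 ≈ 1.4000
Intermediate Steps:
D(w) = 1
11*0 + (6 + D(-5))/(0 + (0 + 5)) = 11*0 + (6 + 1)/(0 + (0 + 5)) = 0 + 7/(0 + 5) = 0 + 7/5 = 7/5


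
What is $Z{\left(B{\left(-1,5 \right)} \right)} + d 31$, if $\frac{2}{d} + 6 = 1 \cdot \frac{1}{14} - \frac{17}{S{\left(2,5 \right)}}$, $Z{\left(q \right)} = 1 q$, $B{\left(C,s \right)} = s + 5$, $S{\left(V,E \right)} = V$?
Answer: $\frac{576}{101} \approx 5.703$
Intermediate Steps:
$B{\left(C,s \right)} = 5 + s$
$Z{\left(q \right)} = q$
$d = - \frac{14}{101}$ ($d = \frac{2}{-6 + \left(1 \cdot \frac{1}{14} - \frac{17}{2}\right)} = \frac{2}{-6 + \left(\frac{1}{14} - \frac{17}{2}\right)} = \frac{2}{-6 - \frac{59}{7}} = \frac{2}{- \frac{101}{7}} = 2 \left(- \frac{7}{101}\right) = - \frac{14}{101} \approx -0.13861$)
$Z{\left(B{\left(-1,5 \right)} \right)} + d 31 = \left(5 + 5\right) - \frac{434}{101} = 10 - \frac{434}{101} = \frac{576}{101}$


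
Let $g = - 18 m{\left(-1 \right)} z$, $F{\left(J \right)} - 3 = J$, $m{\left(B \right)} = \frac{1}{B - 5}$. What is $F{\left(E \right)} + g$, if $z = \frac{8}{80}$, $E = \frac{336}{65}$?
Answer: $\frac{1101}{130} \approx 8.4692$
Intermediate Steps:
$m{\left(B \right)} = \frac{1}{-5 + B}$
$E = \frac{336}{65}$ ($E = 336 \cdot \frac{1}{65} = \frac{336}{65} \approx 5.1692$)
$z = \frac{1}{10}$ ($z = 8 \cdot \frac{1}{80} = \frac{1}{10} \approx 0.1$)
$F{\left(J \right)} = 3 + J$
$g = \frac{3}{10}$ ($g = - \frac{18}{-5 - 1} \cdot \frac{1}{10} = - \frac{18}{-6} \cdot \frac{1}{10} = \left(-18\right) \left(- \frac{1}{6}\right) \frac{1}{10} = 3 \cdot \frac{1}{10} = \frac{3}{10} \approx 0.3$)
$F{\left(E \right)} + g = \left(3 + \frac{336}{65}\right) + \frac{3}{10} = \frac{531}{65} + \frac{3}{10} = \frac{1101}{130}$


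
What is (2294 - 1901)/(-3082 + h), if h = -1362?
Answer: -393/4444 ≈ -0.088434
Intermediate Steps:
(2294 - 1901)/(-3082 + h) = (2294 - 1901)/(-3082 - 1362) = 393/(-4444) = 393*(-1/4444) = -393/4444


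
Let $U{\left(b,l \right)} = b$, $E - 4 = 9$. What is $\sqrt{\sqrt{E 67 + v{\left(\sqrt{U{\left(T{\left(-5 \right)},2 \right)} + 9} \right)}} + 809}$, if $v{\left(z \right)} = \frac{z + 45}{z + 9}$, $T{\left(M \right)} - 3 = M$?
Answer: $\frac{\sqrt{2 \sqrt{1971 + 218 \sqrt{7}} + 809 \sqrt{9 + \sqrt{7}}}}{\sqrt[4]{9 + \sqrt{7}}} \approx 28.958$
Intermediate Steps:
$E = 13$ ($E = 4 + 9 = 13$)
$T{\left(M \right)} = 3 + M$
$v{\left(z \right)} = \frac{45 + z}{9 + z}$
$\sqrt{\sqrt{E 67 + v{\left(\sqrt{U{\left(T{\left(-5 \right)},2 \right)} + 9} \right)}} + 809} = \sqrt{\sqrt{13 \cdot 67 + \frac{45 + \sqrt{\left(3 - 5\right) + 9}}{9 + \sqrt{\left(3 - 5\right) + 9}}} + 809} = \sqrt{\sqrt{871 + \frac{45 + \sqrt{-2 + 9}}{9 + \sqrt{-2 + 9}}} + 809} = \sqrt{\sqrt{871 + \frac{45 + \sqrt{7}}{9 + \sqrt{7}}} + 809} = \sqrt{809 + \sqrt{871 + \frac{45 + \sqrt{7}}{9 + \sqrt{7}}}}$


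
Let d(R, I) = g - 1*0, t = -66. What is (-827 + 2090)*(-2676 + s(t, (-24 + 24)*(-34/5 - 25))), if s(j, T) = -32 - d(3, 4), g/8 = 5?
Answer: -3470724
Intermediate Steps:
g = 40 (g = 8*5 = 40)
d(R, I) = 40 (d(R, I) = 40 - 1*0 = 40 + 0 = 40)
s(j, T) = -72 (s(j, T) = -32 - 1*40 = -32 - 40 = -72)
(-827 + 2090)*(-2676 + s(t, (-24 + 24)*(-34/5 - 25))) = (-827 + 2090)*(-2676 - 72) = 1263*(-2748) = -3470724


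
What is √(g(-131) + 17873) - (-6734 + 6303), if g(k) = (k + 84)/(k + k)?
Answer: 431 + √1226886526/262 ≈ 564.69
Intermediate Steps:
g(k) = (84 + k)/(2*k) (g(k) = (84 + k)/((2*k)) = (84 + k)*(1/(2*k)) = (84 + k)/(2*k))
√(g(-131) + 17873) - (-6734 + 6303) = √((½)*(84 - 131)/(-131) + 17873) - (-6734 + 6303) = √((½)*(-1/131)*(-47) + 17873) - 1*(-431) = √(47/262 + 17873) + 431 = √(4682773/262) + 431 = √1226886526/262 + 431 = 431 + √1226886526/262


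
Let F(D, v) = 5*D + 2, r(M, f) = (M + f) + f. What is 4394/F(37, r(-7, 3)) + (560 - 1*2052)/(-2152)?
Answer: 2433723/100606 ≈ 24.191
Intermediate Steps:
r(M, f) = M + 2*f
F(D, v) = 2 + 5*D
4394/F(37, r(-7, 3)) + (560 - 1*2052)/(-2152) = 4394/(2 + 5*37) + (560 - 1*2052)/(-2152) = 4394/(2 + 185) + (560 - 2052)*(-1/2152) = 4394/187 - 1492*(-1/2152) = 4394*(1/187) + 373/538 = 4394/187 + 373/538 = 2433723/100606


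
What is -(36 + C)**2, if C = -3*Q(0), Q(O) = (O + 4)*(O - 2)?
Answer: -3600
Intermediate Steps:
Q(O) = (-2 + O)*(4 + O) (Q(O) = (4 + O)*(-2 + O) = (-2 + O)*(4 + O))
C = 24 (C = -3*(-8 + 0**2 + 2*0) = -3*(-8 + 0 + 0) = -3*(-8) = 24)
-(36 + C)**2 = -(36 + 24)**2 = -1*60**2 = -1*3600 = -3600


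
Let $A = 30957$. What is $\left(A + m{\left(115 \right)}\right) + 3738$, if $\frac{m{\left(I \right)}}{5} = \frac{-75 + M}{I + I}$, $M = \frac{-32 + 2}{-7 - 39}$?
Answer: $\frac{18352800}{529} \approx 34693.0$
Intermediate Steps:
$M = \frac{15}{23}$ ($M = - \frac{30}{-46} = \left(-30\right) \left(- \frac{1}{46}\right) = \frac{15}{23} \approx 0.65217$)
$m{\left(I \right)} = - \frac{4275}{23 I}$ ($m{\left(I \right)} = 5 \frac{-75 + \frac{15}{23}}{I + I} = 5 \left(- \frac{1710}{23 \cdot 2 I}\right) = 5 \left(- \frac{1710 \frac{1}{2 I}}{23}\right) = 5 \left(- \frac{855}{23 I}\right) = - \frac{4275}{23 I}$)
$\left(A + m{\left(115 \right)}\right) + 3738 = \left(30957 - \frac{4275}{23 \cdot 115}\right) + 3738 = \left(30957 - \frac{855}{529}\right) + 3738 = \frac{16375398}{529} + 3738 = \frac{18352800}{529}$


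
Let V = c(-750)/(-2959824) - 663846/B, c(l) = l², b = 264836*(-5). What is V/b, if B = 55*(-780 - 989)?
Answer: -159178240467/31777680035301200 ≈ -5.0091e-6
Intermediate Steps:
B = -97295 (B = 55*(-1769) = -97295)
b = -1324180
V = 159178240467/23998006340 (V = (-750)²/(-2959824) - 663846/(-97295) = 562500*(-1/2959824) - 663846*(-1/97295) = -46875/246652 + 663846/97295 = 159178240467/23998006340 ≈ 6.6330)
V/b = (159178240467/23998006340)/(-1324180) = (159178240467/23998006340)*(-1/1324180) = -159178240467/31777680035301200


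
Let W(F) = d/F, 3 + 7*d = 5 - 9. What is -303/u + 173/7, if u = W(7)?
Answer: 15020/7 ≈ 2145.7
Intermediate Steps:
d = -1 (d = -3/7 + (5 - 9)/7 = -3/7 + (1/7)*(-4) = -3/7 - 4/7 = -1)
W(F) = -1/F
u = -1/7 ≈ -0.14286
-303/u + 173/7 = -303/(-1/7) + 173/7 = -303*(-7) + 173*(1/7) = 2121 + 173/7 = 15020/7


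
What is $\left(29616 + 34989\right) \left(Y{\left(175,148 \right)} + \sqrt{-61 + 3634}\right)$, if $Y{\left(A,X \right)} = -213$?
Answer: $-13760865 + 193815 \sqrt{397} \approx -9.8991 \cdot 10^{6}$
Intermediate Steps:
$\left(29616 + 34989\right) \left(Y{\left(175,148 \right)} + \sqrt{-61 + 3634}\right) = \left(29616 + 34989\right) \left(-213 + \sqrt{-61 + 3634}\right) = 64605 \left(-213 + \sqrt{3573}\right) = 64605 \left(-213 + 3 \sqrt{397}\right) = -13760865 + 193815 \sqrt{397}$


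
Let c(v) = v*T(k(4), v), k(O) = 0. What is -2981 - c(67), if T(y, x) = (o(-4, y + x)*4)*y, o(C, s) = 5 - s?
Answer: -2981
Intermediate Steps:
T(y, x) = y*(20 - 4*x - 4*y) (T(y, x) = ((5 - (y + x))*4)*y = ((5 - (x + y))*4)*y = ((5 + (-x - y))*4)*y = ((5 - x - y)*4)*y = (20 - 4*x - 4*y)*y = y*(20 - 4*x - 4*y))
c(v) = 0 (c(v) = v*(4*0*(5 - v - 1*0)) = v*(4*0*(5 - v + 0)) = v*(4*0*(5 - v)) = v*0 = 0)
-2981 - c(67) = -2981 - 1*0 = -2981 + 0 = -2981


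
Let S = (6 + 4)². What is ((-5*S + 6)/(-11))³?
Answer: 120553784/1331 ≈ 90574.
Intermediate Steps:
S = 100 (S = 10² = 100)
((-5*S + 6)/(-11))³ = ((-5*100 + 6)/(-11))³ = ((-500 + 6)*(-1/11))³ = (-494*(-1/11))³ = (494/11)³ = 120553784/1331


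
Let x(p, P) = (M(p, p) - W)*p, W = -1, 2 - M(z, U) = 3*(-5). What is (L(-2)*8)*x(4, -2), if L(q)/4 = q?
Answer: -4608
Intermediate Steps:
M(z, U) = 17 (M(z, U) = 2 - 3*(-5) = 2 - 1*(-15) = 2 + 15 = 17)
L(q) = 4*q
x(p, P) = 18*p (x(p, P) = (17 - 1*(-1))*p = (17 + 1)*p = 18*p)
(L(-2)*8)*x(4, -2) = ((4*(-2))*8)*(18*4) = -8*8*72 = -64*72 = -4608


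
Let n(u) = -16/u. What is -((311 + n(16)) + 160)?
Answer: -470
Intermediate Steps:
-((311 + n(16)) + 160) = -((311 - 16/16) + 160) = -((311 - 16*1/16) + 160) = -((311 - 1) + 160) = -(310 + 160) = -1*470 = -470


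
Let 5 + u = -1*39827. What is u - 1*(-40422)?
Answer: 590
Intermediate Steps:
u = -39832 (u = -5 - 1*39827 = -5 - 39827 = -39832)
u - 1*(-40422) = -39832 - 1*(-40422) = -39832 + 40422 = 590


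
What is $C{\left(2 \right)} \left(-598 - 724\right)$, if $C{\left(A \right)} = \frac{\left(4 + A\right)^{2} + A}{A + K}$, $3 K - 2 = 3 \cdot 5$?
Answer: $- \frac{150708}{23} \approx -6552.5$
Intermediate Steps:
$K = \frac{17}{3}$ ($K = \frac{2}{3} + \frac{3 \cdot 5}{3} = \frac{2}{3} + \frac{1}{3} \cdot 15 = \frac{2}{3} + 5 = \frac{17}{3} \approx 5.6667$)
$C{\left(A \right)} = \frac{A + \left(4 + A\right)^{2}}{\frac{17}{3} + A}$ ($C{\left(A \right)} = \frac{\left(4 + A\right)^{2} + A}{A + \frac{17}{3}} = \frac{A + \left(4 + A\right)^{2}}{\frac{17}{3} + A}$)
$C{\left(2 \right)} \left(-598 - 724\right) = \frac{3 \left(2 + \left(4 + 2\right)^{2}\right)}{17 + 3 \cdot 2} \left(-598 - 724\right) = \frac{3 \left(2 + 6^{2}\right)}{17 + 6} \left(-1322\right) = \frac{3 \left(2 + 36\right)}{23} \left(-1322\right) = 3 \cdot \frac{1}{23} \cdot 38 \left(-1322\right) = \frac{114}{23} \left(-1322\right) = - \frac{150708}{23}$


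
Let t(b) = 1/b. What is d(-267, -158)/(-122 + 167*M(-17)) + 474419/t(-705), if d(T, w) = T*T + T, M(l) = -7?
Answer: -431794895967/1291 ≈ -3.3447e+8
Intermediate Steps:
d(T, w) = T + T² (d(T, w) = T² + T = T + T²)
d(-267, -158)/(-122 + 167*M(-17)) + 474419/t(-705) = (-267*(1 - 267))/(-122 + 167*(-7)) + 474419/(1/(-705)) = (-267*(-266))/(-122 - 1169) + 474419/(-1/705) = 71022/(-1291) + 474419*(-705) = 71022*(-1/1291) - 334465395 = -71022/1291 - 334465395 = -431794895967/1291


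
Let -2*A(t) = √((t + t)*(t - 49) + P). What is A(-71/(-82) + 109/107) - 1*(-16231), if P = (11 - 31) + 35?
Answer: 16231 - I*√12516094230/17548 ≈ 16231.0 - 6.3754*I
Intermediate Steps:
P = 15 (P = -20 + 35 = 15)
A(t) = -√(15 + 2*t*(-49 + t))/2 (A(t) = -√((t + t)*(t - 49) + 15)/2 = -√((2*t)*(-49 + t) + 15)/2 = -√(2*t*(-49 + t) + 15)/2 = -√(15 + 2*t*(-49 + t))/2)
A(-71/(-82) + 109/107) - 1*(-16231) = -√(15 - 98*(-71/(-82) + 109/107) + 2*(-71/(-82) + 109/107)²)/2 - 1*(-16231) = -√(15 - 98*(-71*(-1/82) + 109*(1/107)) + 2*(-71*(-1/82) + 109*(1/107))²)/2 + 16231 = -√(15 - 98*(71/82 + 109/107) + 2*(71/82 + 109/107)²)/2 + 16231 = -√(15 - 98*16535/8774 + 2*(16535/8774)²)/2 + 16231 = -√(15 - 810215/4387 + 2*(273406225/76983076))/2 + 16231 = -√(15 - 810215/4387 + 273406225/38491538)/2 + 16231 = -I*√12516094230/17548 + 16231 = 16231 - I*√12516094230/17548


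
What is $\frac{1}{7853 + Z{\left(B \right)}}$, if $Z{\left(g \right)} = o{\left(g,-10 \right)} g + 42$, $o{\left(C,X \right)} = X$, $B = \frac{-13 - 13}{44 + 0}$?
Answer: $\frac{11}{86910} \approx 0.00012657$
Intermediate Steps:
$B = - \frac{13}{22}$ ($B = - \frac{26}{44} = \left(-26\right) \frac{1}{44} = - \frac{13}{22} \approx -0.59091$)
$Z{\left(g \right)} = 42 - 10 g$ ($Z{\left(g \right)} = - 10 g + 42 = 42 - 10 g$)
$\frac{1}{7853 + Z{\left(B \right)}} = \frac{1}{7853 + \left(42 - - \frac{65}{11}\right)} = \frac{1}{7853 + \left(42 + \frac{65}{11}\right)} = \frac{1}{7853 + \frac{527}{11}} = \frac{1}{\frac{86910}{11}} = \frac{11}{86910}$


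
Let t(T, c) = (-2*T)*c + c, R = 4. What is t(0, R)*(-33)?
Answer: -132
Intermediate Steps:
t(T, c) = c - 2*T*c (t(T, c) = -2*T*c + c = c - 2*T*c)
t(0, R)*(-33) = (4*(1 - 2*0))*(-33) = (4*(1 + 0))*(-33) = (4*1)*(-33) = 4*(-33) = -132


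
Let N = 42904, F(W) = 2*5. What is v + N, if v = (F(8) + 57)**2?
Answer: 47393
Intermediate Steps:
F(W) = 10
v = 4489 (v = (10 + 57)**2 = 67**2 = 4489)
v + N = 4489 + 42904 = 47393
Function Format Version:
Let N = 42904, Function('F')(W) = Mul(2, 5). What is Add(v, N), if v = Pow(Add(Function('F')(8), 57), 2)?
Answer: 47393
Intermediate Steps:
Function('F')(W) = 10
v = 4489 (v = Pow(Add(10, 57), 2) = Pow(67, 2) = 4489)
Add(v, N) = Add(4489, 42904) = 47393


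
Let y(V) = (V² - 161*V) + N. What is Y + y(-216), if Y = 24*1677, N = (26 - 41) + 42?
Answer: 121707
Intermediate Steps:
N = 27 (N = -15 + 42 = 27)
y(V) = 27 + V² - 161*V (y(V) = (V² - 161*V) + 27 = 27 + V² - 161*V)
Y = 40248
Y + y(-216) = 40248 + (27 + (-216)² - 161*(-216)) = 40248 + (27 + 46656 + 34776) = 40248 + 81459 = 121707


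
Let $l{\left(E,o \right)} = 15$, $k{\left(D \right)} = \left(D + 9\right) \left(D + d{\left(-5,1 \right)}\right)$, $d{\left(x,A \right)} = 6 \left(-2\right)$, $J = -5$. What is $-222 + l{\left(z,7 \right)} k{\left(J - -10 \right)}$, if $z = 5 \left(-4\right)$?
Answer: $-1692$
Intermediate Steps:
$z = -20$
$d{\left(x,A \right)} = -12$
$k{\left(D \right)} = \left(-12 + D\right) \left(9 + D\right)$ ($k{\left(D \right)} = \left(D + 9\right) \left(D - 12\right) = \left(9 + D\right) \left(-12 + D\right) = \left(-12 + D\right) \left(9 + D\right)$)
$-222 + l{\left(z,7 \right)} k{\left(J - -10 \right)} = -222 + 15 \left(-108 + \left(-5 - -10\right)^{2} - 3 \left(-5 - -10\right)\right) = -222 + 15 \left(-108 + \left(-5 + 10\right)^{2} - 3 \left(-5 + 10\right)\right) = -222 + 15 \left(-108 + 5^{2} - 15\right) = -222 + 15 \left(-108 + 25 - 15\right) = -222 + 15 \left(-98\right) = -222 - 1470 = -1692$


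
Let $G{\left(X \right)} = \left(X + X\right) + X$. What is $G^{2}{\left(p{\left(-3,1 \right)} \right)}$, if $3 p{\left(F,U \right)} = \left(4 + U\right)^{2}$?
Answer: $625$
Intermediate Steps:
$p{\left(F,U \right)} = \frac{\left(4 + U\right)^{2}}{3}$
$G{\left(X \right)} = 3 X$ ($G{\left(X \right)} = 2 X + X = 3 X$)
$G^{2}{\left(p{\left(-3,1 \right)} \right)} = \left(3 \frac{\left(4 + 1\right)^{2}}{3}\right)^{2} = \left(3 \frac{5^{2}}{3}\right)^{2} = \left(3 \cdot \frac{1}{3} \cdot 25\right)^{2} = \left(3 \cdot \frac{25}{3}\right)^{2} = 25^{2} = 625$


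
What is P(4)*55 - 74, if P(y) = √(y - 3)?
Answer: -19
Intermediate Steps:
P(y) = √(-3 + y)
P(4)*55 - 74 = √(-3 + 4)*55 - 74 = √1*55 - 74 = 1*55 - 74 = 55 - 74 = -19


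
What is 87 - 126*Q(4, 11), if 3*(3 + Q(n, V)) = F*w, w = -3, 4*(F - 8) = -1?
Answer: 2883/2 ≈ 1441.5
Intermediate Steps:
F = 31/4 (F = 8 + (¼)*(-1) = 8 - ¼ = 31/4 ≈ 7.7500)
Q(n, V) = -43/4 (Q(n, V) = -3 + ((31/4)*(-3))/3 = -3 + (⅓)*(-93/4) = -3 - 31/4 = -43/4)
87 - 126*Q(4, 11) = 87 - 126*(-43/4) = 87 + 2709/2 = 2883/2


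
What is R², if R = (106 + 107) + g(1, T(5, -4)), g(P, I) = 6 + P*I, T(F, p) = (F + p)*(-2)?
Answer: 47089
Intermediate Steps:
T(F, p) = -2*F - 2*p
g(P, I) = 6 + I*P
R = 217 (R = (106 + 107) + (6 + (-2*5 - 2*(-4))*1) = 213 + (6 + (-10 + 8)*1) = 213 + (6 - 2*1) = 213 + (6 - 2) = 213 + 4 = 217)
R² = 217² = 47089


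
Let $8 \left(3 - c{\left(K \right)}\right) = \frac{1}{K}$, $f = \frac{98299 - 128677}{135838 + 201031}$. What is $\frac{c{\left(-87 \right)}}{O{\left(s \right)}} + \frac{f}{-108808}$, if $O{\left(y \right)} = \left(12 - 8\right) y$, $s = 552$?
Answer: $\frac{330245594801}{242796375214848} \approx 0.0013602$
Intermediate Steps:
$O{\left(y \right)} = 4 y$
$f = - \frac{30378}{336869} \approx -0.090178$
$c{\left(K \right)} = 3 - \frac{1}{8 K}$
$\frac{c{\left(-87 \right)}}{O{\left(s \right)}} + \frac{f}{-108808} = \frac{3 - \frac{1}{8 \left(-87\right)}}{4 \cdot 552} - \frac{30378}{336869 \left(-108808\right)} = \frac{3 - - \frac{1}{696}}{2208} - - \frac{15189}{18327021076} = \left(3 + \frac{1}{696}\right) \frac{1}{2208} + \frac{15189}{18327021076} = \frac{2089}{696} \cdot \frac{1}{2208} + \frac{15189}{18327021076} = \frac{2089}{1536768} + \frac{15189}{18327021076} = \frac{330245594801}{242796375214848}$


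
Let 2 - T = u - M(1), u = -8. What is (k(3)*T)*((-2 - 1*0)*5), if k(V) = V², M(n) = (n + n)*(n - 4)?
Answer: -360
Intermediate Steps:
M(n) = 2*n*(-4 + n) (M(n) = (2*n)*(-4 + n) = 2*n*(-4 + n))
T = 4 (T = 2 - (-8 - 2*(-4 + 1)) = 2 - (-8 - 2*(-3)) = 2 - (-8 - 1*(-6)) = 2 - (-8 + 6) = 2 - 1*(-2) = 2 + 2 = 4)
(k(3)*T)*((-2 - 1*0)*5) = (3²*4)*((-2 - 1*0)*5) = (9*4)*((-2 + 0)*5) = 36*(-2*5) = 36*(-10) = -360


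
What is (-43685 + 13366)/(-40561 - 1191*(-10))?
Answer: 30319/28651 ≈ 1.0582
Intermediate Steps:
(-43685 + 13366)/(-40561 - 1191*(-10)) = -30319/(-40561 + 11910) = -30319/(-28651) = -30319*(-1/28651) = 30319/28651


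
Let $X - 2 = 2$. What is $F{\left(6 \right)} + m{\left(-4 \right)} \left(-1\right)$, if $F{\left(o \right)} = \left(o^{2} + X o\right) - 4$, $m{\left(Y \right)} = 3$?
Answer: $53$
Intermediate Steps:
$X = 4$ ($X = 2 + 2 = 4$)
$F{\left(o \right)} = -4 + o^{2} + 4 o$ ($F{\left(o \right)} = \left(o^{2} + 4 o\right) - 4 = -4 + o^{2} + 4 o$)
$F{\left(6 \right)} + m{\left(-4 \right)} \left(-1\right) = \left(-4 + 6^{2} + 4 \cdot 6\right) + 3 \left(-1\right) = \left(-4 + 36 + 24\right) - 3 = 56 - 3 = 53$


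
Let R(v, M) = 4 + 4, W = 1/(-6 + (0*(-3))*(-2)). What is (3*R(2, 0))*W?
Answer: -4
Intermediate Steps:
W = -⅙ (W = 1/(-6 + 0*(-2)) = 1/(-6 + 0) = 1/(-6) = -⅙ ≈ -0.16667)
R(v, M) = 8
(3*R(2, 0))*W = (3*8)*(-⅙) = 24*(-⅙) = -4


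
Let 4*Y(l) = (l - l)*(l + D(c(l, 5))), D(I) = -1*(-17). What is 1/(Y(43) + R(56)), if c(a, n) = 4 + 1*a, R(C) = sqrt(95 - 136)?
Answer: -I*sqrt(41)/41 ≈ -0.15617*I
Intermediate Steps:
R(C) = I*sqrt(41) (R(C) = sqrt(-41) = I*sqrt(41))
c(a, n) = 4 + a
D(I) = 17
Y(l) = 0 (Y(l) = ((l - l)*(l + 17))/4 = (0*(17 + l))/4 = (1/4)*0 = 0)
1/(Y(43) + R(56)) = 1/(0 + I*sqrt(41)) = 1/(I*sqrt(41)) = -I*sqrt(41)/41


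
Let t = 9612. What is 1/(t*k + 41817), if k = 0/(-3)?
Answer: 1/41817 ≈ 2.3914e-5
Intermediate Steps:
k = 0 (k = 0*(-⅓) = 0)
1/(t*k + 41817) = 1/(9612*0 + 41817) = 1/(0 + 41817) = 1/41817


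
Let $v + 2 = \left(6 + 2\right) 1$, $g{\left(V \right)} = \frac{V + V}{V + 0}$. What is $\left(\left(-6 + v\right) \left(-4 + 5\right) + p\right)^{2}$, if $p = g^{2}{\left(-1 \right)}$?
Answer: $16$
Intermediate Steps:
$g{\left(V \right)} = 2$ ($g{\left(V \right)} = \frac{2 V}{V} = 2$)
$v = 6$ ($v = -2 + \left(6 + 2\right) 1 = -2 + 8 \cdot 1 = -2 + 8 = 6$)
$p = 4$ ($p = 2^{2} = 4$)
$\left(\left(-6 + v\right) \left(-4 + 5\right) + p\right)^{2} = \left(\left(-6 + 6\right) \left(-4 + 5\right) + 4\right)^{2} = \left(0 \cdot 1 + 4\right)^{2} = \left(0 + 4\right)^{2} = 4^{2} = 16$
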